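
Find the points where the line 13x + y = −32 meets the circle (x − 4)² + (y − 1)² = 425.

Express y = −13x − 32 and substitute into the circle:
170x² + 850x + 680 = 0  ⟹  x² + 5x + 4 = 0
x = −1 or x = −4, giving (−1, −19) and (−4, 20).

(−4, 20) and (−1, −19)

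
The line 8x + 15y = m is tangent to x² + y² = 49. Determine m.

Tangency holds when the distance from the centre (0, 0) to the line equals the radius 7:
|8·0 + 15·0 − m| / √289 = 7
|m| = 7·17, so m = 119 or m = −119.

m = −119 or m = 119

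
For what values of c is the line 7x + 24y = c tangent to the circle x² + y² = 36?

c = −150 or c = 150

The line touches the circle iff its distance from (0, 0) is 6:
|7·0 + 24·0 − c| / √625 = 6
|c| = 6·25, so c = 150 or c = −150.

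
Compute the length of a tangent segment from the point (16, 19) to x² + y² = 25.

4√37

Centre (0, 0), r² = 25. |PO|² = (16)² + (19)² = 617.
Power of the point: PT² = |PO|² − r² = 592, so PT = 4√37.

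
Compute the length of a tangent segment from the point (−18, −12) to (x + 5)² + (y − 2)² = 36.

The centre is (−5, 2) and r = 6. The square of the distance from P to the centre is 169 + 196 = 365.
By the tangent–radius right angle, tangent length = √(|PO|² − r²) = √329.

√329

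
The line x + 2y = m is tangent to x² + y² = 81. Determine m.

For a tangent, require d(centre, line) = r = 9.
|1·0 + 2·0 − m| / √5 = 9
|m| = 9√5.

m = ±9√5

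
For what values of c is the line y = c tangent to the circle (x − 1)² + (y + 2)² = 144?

c = −14 or c = 10

For a tangent, require d(centre, line) = r = 12.
|0·1 + 1·(−2) − c| / √1 = 12
|c − (−2)| = 12, so c = 10 or c = −14.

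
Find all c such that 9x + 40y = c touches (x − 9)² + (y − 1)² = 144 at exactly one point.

c = −371 or c = 613

For a tangent, require d(centre, line) = r = 12.
|9·9 + 40·1 − c| / √1681 = 12
|c − (121)| = 12·41, so c = 613 or c = −371.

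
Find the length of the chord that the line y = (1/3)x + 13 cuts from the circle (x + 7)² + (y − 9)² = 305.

Centre (−7, 9), r² = 305. Perpendicular distance d from centre to line = |5| / √10 = 5/√10.
Half the chord is √(r² − d²) = √(605/2), so the full chord is 11√10.

11√10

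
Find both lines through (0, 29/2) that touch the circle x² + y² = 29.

5x − 2y = −29 and 5x + 2y = 29

Let a tangent through (0, 29/2) have slope m. Its distance from (0, 0) must equal √29:
[m·(0) − (−29/2)]² = 29(m² + 1)
4m² − 25 = 0, so m = 5/2 or m = −5/2.
Through (0, 29/2) these give 5x − 2y = −29 and 5x + 2y = 29.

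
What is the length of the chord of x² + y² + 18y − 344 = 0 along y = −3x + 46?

Centre (0, −9), r² = 425. Perpendicular distance d from centre to line = |−55| / √10 = 55/√10.
Chord = 2√(r² − d²) = 2·√(245/2) = 7√10.

7√10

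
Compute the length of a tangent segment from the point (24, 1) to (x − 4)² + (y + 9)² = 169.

The centre is (4, −9) and r = 13. The square of the distance from P to the centre is 400 + 100 = 500.
By the tangent–radius right angle, tangent length = √(|PO|² − r²) = √331.

√331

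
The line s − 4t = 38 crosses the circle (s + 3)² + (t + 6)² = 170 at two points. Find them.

(−14, −13) and (10, −7)

From the line, t = (−38 + s)/4. Substituting:
17s² + 68s − 2380 = 0  ⟹  s² + 4s − 140 = 0
s = 10 or s = −14, giving (10, −7) and (−14, −13).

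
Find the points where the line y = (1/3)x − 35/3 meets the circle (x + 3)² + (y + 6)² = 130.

Substitute y = (−35 + x)/3:
10x² + 20x − 800 = 0  ⟹  x² + 2x − 80 = 0
x = 8 or x = −10, giving (8, −9) and (−10, −15).

(−10, −15) and (8, −9)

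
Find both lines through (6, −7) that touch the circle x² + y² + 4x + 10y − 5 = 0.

5x + 3y = 9 and 3x − 5y = 53

Write the tangent as mx − y + (−7 − m·(6)) = 0 and set its distance from the centre to √34:
(−8m − (2))² = 34(m² + 1)
15m² + 16m − 15 = 0, so m = −5/3 or m = 3/5.
With m = −5/3: 5x + 3y = 9. With m = 3/5: 3x − 5y = 53.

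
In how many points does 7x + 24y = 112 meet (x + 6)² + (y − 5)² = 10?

Substituting the line into the circle gives 625x² + 7024x + 15040 = 0.
Discriminant = (7024)² − 4·625·(15040) = 11736576 > 0.
Two real roots: the line is a secant.

2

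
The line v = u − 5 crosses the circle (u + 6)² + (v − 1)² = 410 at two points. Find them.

From the line, v = u − 5. Substituting:
2u² − 338 = 0  ⟹  u² − 169 = 0
u = 13 or u = −13, giving (13, 8) and (−13, −18).

(−13, −18) and (13, 8)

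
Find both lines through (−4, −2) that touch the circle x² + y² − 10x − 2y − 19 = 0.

Write the tangent as mx − y + (−2 − m·(−4)) = 0 and set its distance from the centre to 3√5:
(9m − (3))² = 45(m² + 1)
2m² − 3m − 2 = 0, so m = −1/2 or m = 2.
Through (−4, −2) these give x + 2y = −8 and 2x − y = −6.

x + 2y = −8 and 2x − y = −6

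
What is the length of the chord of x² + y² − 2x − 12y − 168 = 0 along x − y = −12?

19√2

The distance from (1, 6) to the line is 7/√2, and r² = 205.
Half the chord is √(r² − d²) = √(361/2), so the full chord is 19√2.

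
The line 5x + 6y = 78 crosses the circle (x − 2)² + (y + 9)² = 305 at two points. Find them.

Express y = (78 − 5x)/6 and substitute into the circle:
61x² − 1464x + 6588 = 0  ⟹  x² − 24x + 108 = 0
x = 18 or x = 6, giving (18, −2) and (6, 8).

(6, 8) and (18, −2)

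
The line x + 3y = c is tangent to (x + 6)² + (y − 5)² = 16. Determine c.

c = 9 ± 4√10

The line touches the circle iff its distance from (−6, 5) is 4:
|1·(−6) + 3·5 − c| / √10 = 4
|c − (9)| = 4√10.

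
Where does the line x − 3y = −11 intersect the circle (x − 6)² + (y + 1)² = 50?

(1, 4) and (7, 6)

From the line, y = (11 + x)/3. Substituting:
10x² − 80x + 70 = 0  ⟹  x² − 8x + 7 = 0
x = 7 or x = 1, giving (7, 6) and (1, 4).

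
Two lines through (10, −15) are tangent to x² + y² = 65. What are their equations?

4x + 7y = −65 and 8x + y = 65

A line y − (−15) = m(x − (10)) is tangent when its distance from (0, 0) is √65:
(−10m − (15))² = 65(m² + 1)
7m² + 60m + 32 = 0, so m = −4/7 or m = −8.
With m = −4/7: 4x + 7y = −65. With m = −8: 8x + y = 65.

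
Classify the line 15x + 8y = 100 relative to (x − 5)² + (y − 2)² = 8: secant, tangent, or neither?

d² = (15·5 + 8·2 − (100))²/289 = 81/289; r² = 8.
Since d² < r², the line cuts the circle twice.

secant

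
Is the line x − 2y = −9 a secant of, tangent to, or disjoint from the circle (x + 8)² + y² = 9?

Substituting the line into the circle gives 5x² + 82x + 301 = 0.
Δ = 6724 − 6020 = 704.
Two real roots: the line is a secant.

secant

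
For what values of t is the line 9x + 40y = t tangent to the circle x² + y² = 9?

t = −123 or t = 123

Tangency holds when the distance from the centre (0, 0) to the line equals the radius 3:
|9·0 + 40·0 − t| / √1681 = 3
|t| = 3·41, so t = 123 or t = −123.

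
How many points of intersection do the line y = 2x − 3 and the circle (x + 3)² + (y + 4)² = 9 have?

Substituting the line into the circle gives 5x² + 10x + 1 = 0.
Discriminant = (10)² − 4·5·(1) = 80 > 0.
Two real roots: the line is a secant.

2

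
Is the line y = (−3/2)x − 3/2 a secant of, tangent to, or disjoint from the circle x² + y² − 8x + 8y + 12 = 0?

Substituting the line into the circle gives 13x² − 62x + 9 = 0.
Discriminant = (−62)² − 4·13·(9) = 3376 > 0.
Two real roots: the line is a secant.

secant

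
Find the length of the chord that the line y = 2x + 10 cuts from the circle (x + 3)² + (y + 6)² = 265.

From the line, y = 2x + 10. Substituting:
5x² + 70x = 0  ⟹  x² + 14x = 0
x = 0 or x = −14, giving (0, 10) and (−14, −18).
|(0, 10) − (−14, −18)| = √((14)² + (28)²) = 14√5.

14√5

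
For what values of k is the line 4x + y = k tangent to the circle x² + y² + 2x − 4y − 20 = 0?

k = −2 ± 5√17

Tangency holds when the distance from the centre (−1, 2) to the line equals the radius 5:
|4·(−1) + 1·2 − k| / √17 = 5
|k − (−2)| = 5√17.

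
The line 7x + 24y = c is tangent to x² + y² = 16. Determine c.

c = −100 or c = 100

For a tangent, require d(centre, line) = r = 4.
|7·0 + 24·0 − c| / √625 = 4
|c| = 4·25, so c = 100 or c = −100.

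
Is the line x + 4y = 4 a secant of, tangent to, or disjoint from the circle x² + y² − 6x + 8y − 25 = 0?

secant

d² = (1·3 + 4·(−4) − (4))²/17 = 17; r² = 50.
Since d² < r², the line cuts the circle twice.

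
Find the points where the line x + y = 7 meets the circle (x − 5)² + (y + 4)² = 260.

(−3, 10) and (19, −12)

From the line, y = −x + 7. Substituting:
2x² − 32x − 114 = 0  ⟹  x² − 16x − 57 = 0
x = 19 or x = −3, giving (19, −12) and (−3, 10).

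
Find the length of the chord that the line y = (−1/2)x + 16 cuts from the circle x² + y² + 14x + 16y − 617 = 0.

Centre (−7, −8), r² = 730. Perpendicular distance d from centre to line = |−55| / √5 = 55/√5.
Chord = 2√(r² − d²) = 2·√(125) = 10√5.

10√5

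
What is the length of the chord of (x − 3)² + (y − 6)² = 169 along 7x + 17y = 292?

13√2

Centre (3, 6), r² = 169. Perpendicular distance d from centre to line = |−169| / √338 = 169/√338.
Chord = 2√(r² − d²) = 2·√(169/2) = 13√2.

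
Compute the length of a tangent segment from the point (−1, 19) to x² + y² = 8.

With centre O = (0, 0), |OP|² = 362 and r² = 8.
Power of the point: PT² = |PO|² − r² = 354, so PT = √354.

√354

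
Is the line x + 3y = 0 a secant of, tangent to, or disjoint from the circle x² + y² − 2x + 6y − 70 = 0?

secant

Centre (1, −3), r² = 80. Distance² from centre to line = (−8)²/10 = 32/5.
Since d² < r², the line cuts the circle twice.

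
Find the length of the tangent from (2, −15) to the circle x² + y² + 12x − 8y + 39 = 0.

Centre (−6, 4), r² = 13. |PO|² = (8)² + (−19)² = 425.
The tangent meets the radius at right angles, so tangent² = |PO|² − r² = 425 − 13 = 412.

2√103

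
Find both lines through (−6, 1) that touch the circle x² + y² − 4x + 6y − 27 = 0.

A line y − (1) = m(x − (−6)) is tangent when its distance from (2, −3) is 2√10:
(8m − (−4))² = 40(m² + 1)
3m² + 8m − 3 = 0, so m = −3 or m = 1/3.
Through (−6, 1) these give 3x + y = −17 and x − 3y = −9.

3x + y = −17 and x − 3y = −9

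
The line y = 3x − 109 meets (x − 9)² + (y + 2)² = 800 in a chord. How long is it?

The distance from (9, −2) to the line is 80/√10, and r² = 800.
Half the chord is √(r² − d²) = √(160), so the full chord is 8√10.

8√10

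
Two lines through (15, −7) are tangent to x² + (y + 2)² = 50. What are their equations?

Write the tangent as mx − y + (−7 − m·(15)) = 0 and set its distance from the centre to 5√2:
[m·(−15) − (5)]² = 50(m² + 1)
7m² + 6m − 1 = 0, so m = 1/7 or m = −1.
Through (15, −7) these give x − 7y = 64 and x + y = 8.

x − 7y = 64 and x + y = 8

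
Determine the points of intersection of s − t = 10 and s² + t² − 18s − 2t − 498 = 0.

Substitute t = s − 10:
2s² − 40s − 378 = 0  ⟹  s² − 20s − 189 = 0
s = 27 or s = −7, giving (27, 17) and (−7, −17).

(−7, −17) and (27, 17)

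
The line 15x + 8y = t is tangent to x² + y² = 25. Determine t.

Tangency holds when the distance from the centre (0, 0) to the line equals the radius 5:
|15·0 + 8·0 − t| / √289 = 5
|t| = 5·17, so t = 85 or t = −85.

t = −85 or t = 85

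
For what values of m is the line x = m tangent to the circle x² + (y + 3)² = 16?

Tangency holds when the distance from the centre (0, −3) to the line equals the radius 4:
|1·0 + 0·(−3) − m| / √1 = 4
|m| = 4, so m = 4 or m = −4.

m = −4 or m = 4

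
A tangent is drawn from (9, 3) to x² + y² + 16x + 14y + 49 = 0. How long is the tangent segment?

5√13

Centre (−8, −7), r² = 64. |PO|² = (17)² + (10)² = 389.
The tangent meets the radius at right angles, so tangent² = |PO|² − r² = 389 − 64 = 325.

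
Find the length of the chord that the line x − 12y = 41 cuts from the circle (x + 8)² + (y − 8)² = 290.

2√145

Substitute y = (−41 + x)/12:
145x² + 2030x − 13775 = 0  ⟹  x² + 14x − 95 = 0
x = 5 or x = −19, giving (5, −3) and (−19, −5).
|(5, −3) − (−19, −5)| = √((24)² + (2)²) = 2√145.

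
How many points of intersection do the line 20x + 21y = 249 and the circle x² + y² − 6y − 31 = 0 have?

0

d² = (20·0 + 21·3 − (249))²/841 = 34596/841; r² = 40.
Since d² > r², the line lies outside the circle.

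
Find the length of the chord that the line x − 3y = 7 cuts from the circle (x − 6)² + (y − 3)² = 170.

The distance from (6, 3) to the line is 10/√10, and r² = 170.
Chord = 2√(r² − d²) = 2·√(160) = 8√10.

8√10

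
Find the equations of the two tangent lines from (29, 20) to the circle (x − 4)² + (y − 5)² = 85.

2x − 9y = −122 and 7x − 6y = 83

Write the tangent as mx − y + (20 − m·(29)) = 0 and set its distance from the centre to √85:
[m·(−25) − (−15)]² = 85(m² + 1)
54m² − 75m + 14 = 0, so m = 2/9 or m = 7/6.
Through (29, 20) these give 2x − 9y = −122 and 7x − 6y = 83.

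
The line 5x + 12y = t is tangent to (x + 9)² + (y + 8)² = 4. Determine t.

For a tangent, require d(centre, line) = r = 2.
|5·(−9) + 12·(−8) − t| / √169 = 2
|t − (−141)| = 2·13, so t = −115 or t = −167.

t = −167 or t = −115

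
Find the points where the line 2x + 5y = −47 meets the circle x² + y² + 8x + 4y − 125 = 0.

(−16, −3) and (4, −11)

From the line, y = (−47 − 2x)/5. Substituting:
29x² + 348x − 1856 = 0  ⟹  x² + 12x − 64 = 0
x = 4 or x = −16, giving (4, −11) and (−16, −3).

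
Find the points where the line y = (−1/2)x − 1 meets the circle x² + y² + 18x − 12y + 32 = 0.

Express y = (−2 − x)/2 and substitute into the circle:
5x² + 100x + 180 = 0  ⟹  x² + 20x + 36 = 0
x = −2 or x = −18, giving (−2, 0) and (−18, 8).

(−18, 8) and (−2, 0)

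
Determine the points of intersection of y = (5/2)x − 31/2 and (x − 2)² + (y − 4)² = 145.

(3, −8) and (11, 12)

From the line, y = (−31 + 5x)/2. Substituting:
29x² − 406x + 957 = 0  ⟹  x² − 14x + 33 = 0
x = 11 or x = 3, giving (11, 12) and (3, −8).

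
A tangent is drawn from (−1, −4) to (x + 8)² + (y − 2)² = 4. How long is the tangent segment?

9

The centre is (−8, 2) and r = 2. The square of the distance from P to the centre is 49 + 36 = 85.
The tangent meets the radius at right angles, so tangent² = |PO|² − r² = 85 − 4 = 81.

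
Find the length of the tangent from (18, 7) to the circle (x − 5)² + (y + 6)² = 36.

Centre (5, −6), r² = 36. |PO|² = (13)² + (13)² = 338.
Power of the point: PT² = |PO|² − r² = 302, so PT = √302.

√302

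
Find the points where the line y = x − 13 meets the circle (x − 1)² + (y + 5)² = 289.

Substitute y = x − 13:
2x² − 18x − 224 = 0  ⟹  x² − 9x − 112 = 0
x = 16 or x = −7, giving (16, 3) and (−7, −20).

(−7, −20) and (16, 3)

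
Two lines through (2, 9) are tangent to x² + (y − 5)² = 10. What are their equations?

A line y − (9) = m(x − (2)) is tangent when its distance from (0, 5) is √10:
[m·(−2) − (−4)]² = 10(m² + 1)
3m² + 8m − 3 = 0, so m = −3 or m = 1/3.
Through (2, 9) these give 3x + y = 15 and x − 3y = −25.

3x + y = 15 and x − 3y = −25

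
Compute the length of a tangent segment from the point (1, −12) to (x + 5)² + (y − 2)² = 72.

4√10

Centre (−5, 2), r² = 72. |PO|² = (6)² + (−14)² = 232.
Power of the point: PT² = |PO|² − r² = 160, so PT = 4√10.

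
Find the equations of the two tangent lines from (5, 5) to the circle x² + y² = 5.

Write the tangent as mx − y + (5 − m·(5)) = 0 and set its distance from the centre to √5:
(−5m − (−5))² = 5(m² + 1)
2m² − 5m + 2 = 0, so m = 2 or m = 1/2.
With m = 2: 2x − y = 5. With m = 1/2: x − 2y = −5.

2x − y = 5 and x − 2y = −5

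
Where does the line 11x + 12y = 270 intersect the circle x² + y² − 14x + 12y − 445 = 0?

Express y = (270 − 11x)/12 and substitute into the circle:
265x² − 9540x + 47700 = 0  ⟹  x² − 36x + 180 = 0
x = 30 or x = 6, giving (30, −5) and (6, 17).

(6, 17) and (30, −5)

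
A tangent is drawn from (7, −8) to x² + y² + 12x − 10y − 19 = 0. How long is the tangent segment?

√258

The centre is (−6, 5) and r = 4√5. The square of the distance from P to the centre is 169 + 169 = 338.
Power of the point: PT² = |PO|² − r² = 258, so PT = √258.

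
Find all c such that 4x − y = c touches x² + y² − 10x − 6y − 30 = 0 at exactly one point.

The line touches the circle iff its distance from (5, 3) is 8:
|4·5 − 1·3 − c| / √17 = 8
|c − (17)| = 8√17.

c = 17 ± 8√17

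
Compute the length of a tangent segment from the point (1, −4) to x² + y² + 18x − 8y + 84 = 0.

Centre (−9, 4), r² = 13. |PO|² = (10)² + (−8)² = 164.
The tangent meets the radius at right angles, so tangent² = |PO|² − r² = 164 − 13 = 151.

√151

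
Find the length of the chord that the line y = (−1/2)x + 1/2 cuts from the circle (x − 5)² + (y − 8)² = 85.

2√5

From the line, y = (1 − x)/2. Substituting:
5x² − 10x − 15 = 0  ⟹  x² − 2x − 3 = 0
x = 3 or x = −1, giving (3, −1) and (−1, 1).
Chord length = distance between (3, −1) and (−1, 1) = √20 = 2√5.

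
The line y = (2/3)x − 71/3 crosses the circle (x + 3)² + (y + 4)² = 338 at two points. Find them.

From the line, y = (−71 + 2x)/3. Substituting:
13x² − 182x + 520 = 0  ⟹  x² − 14x + 40 = 0
x = 10 or x = 4, giving (10, −17) and (4, −21).

(4, −21) and (10, −17)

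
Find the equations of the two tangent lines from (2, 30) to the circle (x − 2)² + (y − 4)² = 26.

Write the tangent as mx − y + (30 − m·(2)) = 0 and set its distance from the centre to √26:
(0m − (−26))² = 26(m² + 1)
m² − 25 = 0, so m = −5 or m = 5.
Through (2, 30) these give 5x + y = 40 and 5x − y = −20.

5x + y = 40 and 5x − y = −20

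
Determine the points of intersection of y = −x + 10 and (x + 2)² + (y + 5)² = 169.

(3, 7) and (10, 0)

Express y = −x + 10 and substitute into the circle:
2x² − 26x + 60 = 0  ⟹  x² − 13x + 30 = 0
x = 10 or x = 3, giving (10, 0) and (3, 7).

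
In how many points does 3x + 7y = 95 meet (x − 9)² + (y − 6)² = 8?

0

Centre (9, 6), r² = 8. Distance² from centre to line = (−26)²/58 = 338/29.
Since d² > r², the line lies outside the circle.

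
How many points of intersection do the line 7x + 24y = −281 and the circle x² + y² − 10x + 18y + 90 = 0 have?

Centre (5, −9), r² = 16. Distance² from centre to line = (100)²/625 = 16.
Since d² = r², the line is tangent.

1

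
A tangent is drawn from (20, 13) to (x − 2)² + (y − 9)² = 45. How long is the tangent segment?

Centre (2, 9), r² = 45. |PO|² = (18)² + (4)² = 340.
The tangent meets the radius at right angles, so tangent² = |PO|² − r² = 340 − 45 = 295.

√295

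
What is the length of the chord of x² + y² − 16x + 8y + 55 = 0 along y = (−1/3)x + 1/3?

3√10

The distance from (8, −4) to the line is 5/√10, and r² = 25.
Half the chord is √(r² − d²) = √(45/2), so the full chord is 3√10.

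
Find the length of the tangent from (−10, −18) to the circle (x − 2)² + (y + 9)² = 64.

√161

The centre is (2, −9) and r = 8. The square of the distance from P to the centre is 144 + 81 = 225.
Power of the point: PT² = |PO|² − r² = 161, so PT = √161.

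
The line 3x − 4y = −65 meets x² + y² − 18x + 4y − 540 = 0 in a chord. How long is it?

Substitute y = (65 + 3x)/4:
25x² + 150x − 3375 = 0  ⟹  x² + 6x − 135 = 0
x = 9 or x = −15, giving (9, 23) and (−15, 5).
Chord length = distance between (9, 23) and (−15, 5) = √900 = 30.

30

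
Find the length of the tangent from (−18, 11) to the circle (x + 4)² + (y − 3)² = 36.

With centre O = (−4, 3), |OP|² = 260 and r² = 36.
The tangent meets the radius at right angles, so tangent² = |PO|² − r² = 260 − 36 = 224.

4√14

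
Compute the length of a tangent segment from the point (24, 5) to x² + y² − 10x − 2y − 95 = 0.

The centre is (5, 1) and r = 11. The square of the distance from P to the centre is 361 + 16 = 377.
The tangent meets the radius at right angles, so tangent² = |PO|² − r² = 377 − 121 = 256.

16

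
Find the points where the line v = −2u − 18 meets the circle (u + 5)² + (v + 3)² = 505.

(−17, 16) and (3, −24)

Substitute v = −2u − 18:
5u² + 70u − 255 = 0  ⟹  u² + 14u − 51 = 0
u = 3 or u = −17, giving (3, −24) and (−17, 16).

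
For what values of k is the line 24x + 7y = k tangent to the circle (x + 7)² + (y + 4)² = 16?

Tangency holds when the distance from the centre (−7, −4) to the line equals the radius 4:
|24·(−7) + 7·(−4) − k| / √625 = 4
|k − (−196)| = 4·25, so k = −96 or k = −296.

k = −296 or k = −96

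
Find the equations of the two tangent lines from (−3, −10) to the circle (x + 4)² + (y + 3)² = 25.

Write the tangent as mx − y + (−10 − m·(−3)) = 0 and set its distance from the centre to 5:
[m·(−1) − (7)]² = 25(m² + 1)
12m² − 7m − 12 = 0, so m = −3/4 or m = 4/3.
With m = −3/4: 3x + 4y = −49. With m = 4/3: 4x − 3y = 18.

3x + 4y = −49 and 4x − 3y = 18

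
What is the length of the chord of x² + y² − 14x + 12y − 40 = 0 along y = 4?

Centre (7, −6), r² = 125. Perpendicular distance d from centre to line = |−10| / √1 = 10.
Half the chord is √(r² − d²) = √(25), so the full chord is 10.

10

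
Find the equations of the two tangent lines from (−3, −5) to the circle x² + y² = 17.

Let a tangent through (−3, −5) have slope m. Its distance from (0, 0) must equal √17:
(3m − (5))² = 17(m² + 1)
4m² + 15m − 4 = 0, so m = −4 or m = 1/4.
Through (−3, −5) these give 4x + y = −17 and x − 4y = 17.

4x + y = −17 and x − 4y = 17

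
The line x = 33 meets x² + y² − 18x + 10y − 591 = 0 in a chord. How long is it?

22

Centre (9, −5), r² = 697. Perpendicular distance d from centre to line = |−24| / √1 = 24.
Half the chord is √(r² − d²) = √(121), so the full chord is 22.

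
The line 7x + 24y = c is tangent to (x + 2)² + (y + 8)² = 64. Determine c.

Tangency holds when the distance from the centre (−2, −8) to the line equals the radius 8:
|7·(−2) + 24·(−8) − c| / √625 = 8
|c − (−206)| = 8·25, so c = −6 or c = −406.

c = −406 or c = −6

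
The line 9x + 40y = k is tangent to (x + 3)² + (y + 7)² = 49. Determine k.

Tangency holds when the distance from the centre (−3, −7) to the line equals the radius 7:
|9·(−3) + 40·(−7) − k| / √1681 = 7
|k − (−307)| = 7·41, so k = −20 or k = −594.

k = −594 or k = −20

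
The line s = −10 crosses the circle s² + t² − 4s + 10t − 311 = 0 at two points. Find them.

(−10, −19) and (−10, 9)

The line gives s = −10. Substituting into the circle:
t² + 10t − 171 = 0
t = 9 or t = −19, giving (−10, 9) and (−10, −19).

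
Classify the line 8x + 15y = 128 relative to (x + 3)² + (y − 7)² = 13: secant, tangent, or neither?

Centre (−3, 7), r² = 13. Distance² from centre to line = (−47)²/289 = 2209/289.
Since d² < r², the line cuts the circle twice.

secant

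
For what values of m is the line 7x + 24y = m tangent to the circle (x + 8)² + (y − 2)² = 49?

For a tangent, require d(centre, line) = r = 7.
|7·(−8) + 24·2 − m| / √625 = 7
|m − (−8)| = 7·25, so m = 167 or m = −183.

m = −183 or m = 167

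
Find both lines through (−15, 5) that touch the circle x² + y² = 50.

x − 7y = −50 and x + y = −10

A line y − (5) = m(x − (−15)) is tangent when its distance from (0, 0) is 5√2:
(15m − (−5))² = 50(m² + 1)
7m² + 6m − 1 = 0, so m = 1/7 or m = −1.
Through (−15, 5) these give x − 7y = −50 and x + y = −10.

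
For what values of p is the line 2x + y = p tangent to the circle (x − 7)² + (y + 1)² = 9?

p = 13 ± 3√5

For a tangent, require d(centre, line) = r = 3.
|2·7 + 1·(−1) − p| / √5 = 3
|p − (13)| = 3√5.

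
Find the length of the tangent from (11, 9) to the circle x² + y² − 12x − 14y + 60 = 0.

2

Centre (6, 7), r² = 25. |PO|² = (5)² + (2)² = 29.
By the tangent–radius right angle, tangent length = √(|PO|² − r²) = √4 = 2.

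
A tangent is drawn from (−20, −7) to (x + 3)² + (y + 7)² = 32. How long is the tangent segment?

√257

With centre O = (−3, −7), |OP|² = 289 and r² = 32.
Power of the point: PT² = |PO|² − r² = 257, so PT = √257.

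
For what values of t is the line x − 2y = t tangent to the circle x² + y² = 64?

Tangency holds when the distance from the centre (0, 0) to the line equals the radius 8:
|1·0 − 2·0 − t| / √5 = 8
|t| = 8√5.

t = ±8√5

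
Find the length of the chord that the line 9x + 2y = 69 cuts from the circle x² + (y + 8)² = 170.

2√85

The distance from (0, −8) to the line is 85/√85, and r² = 170.
Half the chord is √(r² − d²) = √(85), so the full chord is 2√85.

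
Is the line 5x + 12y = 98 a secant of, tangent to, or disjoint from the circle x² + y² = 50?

disjoint

Centre (0, 0), r² = 50. Distance² from centre to line = (−98)²/169 = 9604/169.
Since d² > r², the line lies outside the circle.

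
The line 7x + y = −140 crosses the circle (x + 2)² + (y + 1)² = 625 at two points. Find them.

(−22, 14) and (−17, −21)

Express y = −7x − 140 and substitute into the circle:
50x² + 1950x + 18700 = 0  ⟹  x² + 39x + 374 = 0
x = −17 or x = −22, giving (−17, −21) and (−22, 14).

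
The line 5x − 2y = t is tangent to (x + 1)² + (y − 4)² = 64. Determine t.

t = −13 ± 8√29

The line touches the circle iff its distance from (−1, 4) is 8:
|5·(−1) − 2·4 − t| / √29 = 8
|t − (−13)| = 8√29.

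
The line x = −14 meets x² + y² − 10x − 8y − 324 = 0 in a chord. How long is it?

The distance from (5, 4) to the line is 19, and r² = 365.
Chord = 2√(r² − d²) = 2·√(4) = 4.

4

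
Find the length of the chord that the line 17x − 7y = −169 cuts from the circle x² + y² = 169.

13√2

Centre (0, 0), r² = 169. Perpendicular distance d from centre to line = |169| / √338 = 169/√338.
Chord = 2√(r² − d²) = 2·√(169/2) = 13√2.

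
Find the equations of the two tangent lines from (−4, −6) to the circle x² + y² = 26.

A line y − (−6) = m(x − (−4)) is tangent when its distance from (0, 0) is √26:
(4m − (6))² = 26(m² + 1)
5m² + 24m − 5 = 0, so m = 1/5 or m = −5.
With m = 1/5: x − 5y = 26. With m = −5: 5x + y = −26.

x − 5y = 26 and 5x + y = −26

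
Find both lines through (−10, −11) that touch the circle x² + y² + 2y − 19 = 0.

Let a tangent through (−10, −11) have slope m. Its distance from (0, −1) must equal 2√5:
(10m − (10))² = 20(m² + 1)
2m² − 5m + 2 = 0, so m = 2 or m = 1/2.
Through (−10, −11) these give 2x − y = −9 and x − 2y = 12.

2x − y = −9 and x − 2y = 12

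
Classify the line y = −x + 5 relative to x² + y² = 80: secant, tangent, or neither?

secant

d² = (1·0 + 1·0 − (5))²/2 = 25/2; r² = 80.
Since d² < r², the line cuts the circle twice.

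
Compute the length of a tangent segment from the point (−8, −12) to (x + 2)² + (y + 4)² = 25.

Centre (−2, −4), r² = 25. |PO|² = (−6)² + (−8)² = 100.
Power of the point: PT² = |PO|² − r² = 75, so PT = 5√3.

5√3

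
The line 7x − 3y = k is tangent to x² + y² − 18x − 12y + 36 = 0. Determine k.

Tangency holds when the distance from the centre (9, 6) to the line equals the radius 9:
|7·9 − 3·6 − k| / √58 = 9
|k − (45)| = 9√58.

k = 45 ± 9√58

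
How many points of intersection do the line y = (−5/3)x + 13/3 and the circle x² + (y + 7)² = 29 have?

0

Substituting the line into the circle gives 34x² − 340x + 895 = 0.
Discriminant = (−340)² − 4·34·(895) = −6120 < 0.
No real roots: the line does not meet the circle.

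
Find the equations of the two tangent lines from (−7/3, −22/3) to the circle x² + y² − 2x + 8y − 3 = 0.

Write the tangent as mx − y + (−22/3 − m·(−7/3)) = 0 and set its distance from the centre to 2√5:
(10/3m − (10/3))² = 20(m² + 1)
2m² + 5m + 2 = 0, so m = −2 or m = −1/2.
Through (−7/3, −22/3) these give 2x + y = −12 and x + 2y = −17.

2x + y = −12 and x + 2y = −17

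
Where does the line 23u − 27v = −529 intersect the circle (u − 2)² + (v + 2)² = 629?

Substitute v = (529 + 23u)/27:
1258u² + 23902u − 115736 = 0  ⟹  u² + 19u − 92 = 0
u = 4 or u = −23, giving (4, 23) and (−23, 0).

(−23, 0) and (4, 23)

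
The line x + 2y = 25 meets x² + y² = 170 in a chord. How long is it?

Substitute y = (25 − x)/2:
5x² − 50x − 55 = 0  ⟹  x² − 10x − 11 = 0
x = 11 or x = −1, giving (11, 7) and (−1, 13).
|(11, 7) − (−1, 13)| = √((12)² + (−6)²) = 6√5.

6√5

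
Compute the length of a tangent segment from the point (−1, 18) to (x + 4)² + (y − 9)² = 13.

The centre is (−4, 9) and r = √13. The square of the distance from P to the centre is 9 + 81 = 90.
By the tangent–radius right angle, tangent length = √(|PO|² − r²) = √77.

√77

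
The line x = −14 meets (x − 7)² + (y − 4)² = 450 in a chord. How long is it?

The line gives x = −14. Substituting into the circle:
y² − 8y + 7 = 0
y = 7 or y = 1, giving (−14, 7) and (−14, 1).
Chord length = distance between (−14, 7) and (−14, 1) = √36 = 6.

6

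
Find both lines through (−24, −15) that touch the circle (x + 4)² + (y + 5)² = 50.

x − 7y = 81 and x − y = −9

Let a tangent through (−24, −15) have slope m. Its distance from (−4, −5) must equal 5√2:
(20m − (10))² = 50(m² + 1)
7m² − 8m + 1 = 0, so m = 1/7 or m = 1.
Through (−24, −15) these give x − 7y = 81 and x − y = −9.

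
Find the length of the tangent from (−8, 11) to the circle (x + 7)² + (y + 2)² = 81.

√89

With centre O = (−7, −2), |OP|² = 170 and r² = 81.
The tangent meets the radius at right angles, so tangent² = |PO|² − r² = 170 − 81 = 89.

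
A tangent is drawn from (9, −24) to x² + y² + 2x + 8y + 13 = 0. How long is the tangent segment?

4√31

Centre (−1, −4), r² = 4. |PO|² = (10)² + (−20)² = 500.
By the tangent–radius right angle, tangent length = √(|PO|² − r²) = √496 = 4√31.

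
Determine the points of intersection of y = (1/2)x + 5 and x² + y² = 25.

Express y = (10 + x)/2 and substitute into the circle:
5x² + 20x = 0  ⟹  x² + 4x = 0
x = 0 or x = −4, giving (0, 5) and (−4, 3).

(−4, 3) and (0, 5)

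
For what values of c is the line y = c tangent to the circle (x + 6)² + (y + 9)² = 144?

c = −21 or c = 3

Tangency holds when the distance from the centre (−6, −9) to the line equals the radius 12:
|0·(−6) + 1·(−9) − c| / √1 = 12
|c − (−9)| = 12, so c = 3 or c = −21.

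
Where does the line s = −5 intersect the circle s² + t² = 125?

The line gives s = −5. Substituting into the circle:
t² − 100 = 0
t = 10 or t = −10, giving (−5, 10) and (−5, −10).

(−5, −10) and (−5, 10)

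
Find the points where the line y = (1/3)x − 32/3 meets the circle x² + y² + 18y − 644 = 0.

(−25, −19) and (26, −2)

From the line, y = (−32 + x)/3. Substituting:
10x² − 10x − 6500 = 0  ⟹  x² − x − 650 = 0
x = 26 or x = −25, giving (26, −2) and (−25, −19).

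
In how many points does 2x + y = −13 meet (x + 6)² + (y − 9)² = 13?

Centre (−6, 9), r² = 13. Distance² from centre to line = (10)²/5 = 20.
Since d² > r², the line lies outside the circle.

0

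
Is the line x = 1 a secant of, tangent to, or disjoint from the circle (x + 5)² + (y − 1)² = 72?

Substituting the line into the circle gives y² − 2y − 35 = 0.
Δ = 4 − (−140) = 144.
Two real roots: the line is a secant.

secant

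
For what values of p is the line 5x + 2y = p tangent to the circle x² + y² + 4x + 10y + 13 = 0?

The line touches the circle iff its distance from (−2, −5) is 4:
|5·(−2) + 2·(−5) − p| / √29 = 4
|p − (−20)| = 4√29.

p = −20 ± 4√29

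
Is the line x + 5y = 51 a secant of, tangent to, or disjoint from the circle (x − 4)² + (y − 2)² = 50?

disjoint

Substituting the line into the circle gives 26x² − 282x + 831 = 0.
Δ = 79524 − 86424 = −6900.
No real roots: the line does not meet the circle.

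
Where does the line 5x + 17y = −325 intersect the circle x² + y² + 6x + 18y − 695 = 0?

(−31, −10) and (20, −25)

Substitute y = (−325 − 5x)/17:
314x² + 3454x − 194680 = 0  ⟹  x² + 11x − 620 = 0
x = 20 or x = −31, giving (20, −25) and (−31, −10).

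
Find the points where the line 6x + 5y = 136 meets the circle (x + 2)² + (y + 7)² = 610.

(11, 14) and (21, 2)

From the line, y = (136 − 6x)/5. Substituting:
61x² − 1952x + 14091 = 0  ⟹  x² − 32x + 231 = 0
x = 21 or x = 11, giving (21, 2) and (11, 14).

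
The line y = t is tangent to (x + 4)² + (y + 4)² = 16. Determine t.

t = −8 or t = 0

For a tangent, require d(centre, line) = r = 4.
|0·(−4) + 1·(−4) − t| / √1 = 4
|t − (−4)| = 4, so t = 0 or t = −8.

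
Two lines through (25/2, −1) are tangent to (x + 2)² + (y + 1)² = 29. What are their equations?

Write the tangent as mx − y + (−1 − m·(25/2)) = 0 and set its distance from the centre to √29:
(−29/2m − (0))² = 29(m² + 1)
25m² − 4 = 0, so m = 2/5 or m = −2/5.
Through (25/2, −1) these give 2x − 5y = 30 and 2x + 5y = 20.

2x − 5y = 30 and 2x + 5y = 20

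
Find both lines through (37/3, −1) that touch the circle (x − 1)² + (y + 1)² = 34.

Let a tangent through (37/3, −1) have slope m. Its distance from (1, −1) must equal √34:
(−34/3m − (0))² = 34(m² + 1)
25m² − 9 = 0, so m = −3/5 or m = 3/5.
Through (37/3, −1) these give 3x + 5y = 32 and 3x − 5y = 42.

3x + 5y = 32 and 3x − 5y = 42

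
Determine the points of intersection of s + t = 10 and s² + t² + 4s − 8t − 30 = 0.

Express t = −s + 10 and substitute into the circle:
2s² − 8s − 10 = 0  ⟹  s² − 4s − 5 = 0
s = 5 or s = −1, giving (5, 5) and (−1, 11).

(−1, 11) and (5, 5)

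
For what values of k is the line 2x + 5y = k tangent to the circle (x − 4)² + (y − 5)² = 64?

The line touches the circle iff its distance from (4, 5) is 8:
|2·4 + 5·5 − k| / √29 = 8
|k − (33)| = 8√29.

k = 33 ± 8√29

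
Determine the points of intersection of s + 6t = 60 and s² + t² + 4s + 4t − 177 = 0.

Substitute t = (60 − s)/6:
37s² − 1332 = 0  ⟹  s² − 36 = 0
s = 6 or s = −6, giving (6, 9) and (−6, 11).

(−6, 11) and (6, 9)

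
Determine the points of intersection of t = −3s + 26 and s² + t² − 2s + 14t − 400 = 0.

(4, 14) and (16, −22)

Express t = −3s + 26 and substitute into the circle:
10s² − 200s + 640 = 0  ⟹  s² − 20s + 64 = 0
s = 16 or s = 4, giving (16, −22) and (4, 14).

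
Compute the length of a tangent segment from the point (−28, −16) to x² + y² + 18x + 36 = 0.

2√143

Centre (−9, 0), r² = 45. |PO|² = (−19)² + (−16)² = 617.
The tangent meets the radius at right angles, so tangent² = |PO|² − r² = 617 − 45 = 572.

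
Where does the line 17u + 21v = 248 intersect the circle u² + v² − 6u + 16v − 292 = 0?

Express v = (248 − 17u)/21 and substitute into the circle:
730u² − 16790u + 16060 = 0  ⟹  u² − 23u + 22 = 0
u = 22 or u = 1, giving (22, −6) and (1, 11).

(1, 11) and (22, −6)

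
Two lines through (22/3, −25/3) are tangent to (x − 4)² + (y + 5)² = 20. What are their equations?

Write the tangent as mx − y + (−25/3 − m·(22/3)) = 0 and set its distance from the centre to 2√5:
(−10/3m − (10/3))² = 20(m² + 1)
2m² − 5m + 2 = 0, so m = 2 or m = 1/2.
With m = 2: 2x − y = 23. With m = 1/2: x − 2y = 24.

2x − y = 23 and x − 2y = 24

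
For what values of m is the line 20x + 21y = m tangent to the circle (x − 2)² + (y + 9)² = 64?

For a tangent, require d(centre, line) = r = 8.
|20·2 + 21·(−9) − m| / √841 = 8
|m − (−149)| = 8·29, so m = 83 or m = −381.

m = −381 or m = 83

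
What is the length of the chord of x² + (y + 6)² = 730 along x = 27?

The line gives x = 27. Substituting into the circle:
y² + 12y + 35 = 0
y = −5 or y = −7, giving (27, −5) and (27, −7).
|(27, −5) − (27, −7)| = √((0)² + (2)²) = 2.

2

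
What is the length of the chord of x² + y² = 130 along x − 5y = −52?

Centre (0, 0), r² = 130. Perpendicular distance d from centre to line = |52| / √26 = 52/√26.
Half the chord is √(r² − d²) = √(26), so the full chord is 2√26.

2√26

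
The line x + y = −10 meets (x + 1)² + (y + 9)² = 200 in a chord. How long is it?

Substitute y = −x − 10:
2x² + 4x − 198 = 0  ⟹  x² + 2x − 99 = 0
x = 9 or x = −11, giving (9, −19) and (−11, 1).
Chord length = distance between (9, −19) and (−11, 1) = √800 = 20√2.

20√2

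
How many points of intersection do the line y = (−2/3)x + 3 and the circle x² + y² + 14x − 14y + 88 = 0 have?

Centre (−7, 7), r² = 10. Distance² from centre to line = (−2)²/13 = 4/13.
Since d² < r², the line cuts the circle twice.

2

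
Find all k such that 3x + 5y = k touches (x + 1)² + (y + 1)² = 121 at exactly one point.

k = −8 ± 11√34

The line touches the circle iff its distance from (−1, −1) is 11:
|3·(−1) + 5·(−1) − k| / √34 = 11
|k − (−8)| = 11√34.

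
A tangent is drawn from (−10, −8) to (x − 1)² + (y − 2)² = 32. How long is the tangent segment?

With centre O = (1, 2), |OP|² = 221 and r² = 32.
Power of the point: PT² = |PO|² − r² = 189, so PT = 3√21.

3√21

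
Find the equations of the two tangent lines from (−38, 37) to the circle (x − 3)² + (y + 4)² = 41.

A line y − (37) = m(x − (−38)) is tangent when its distance from (3, −4) is √41:
[m·(41) − (−41)]² = 41(m² + 1)
20m² + 41m + 20 = 0, so m = −4/5 or m = −5/4.
With m = −4/5: 4x + 5y = 33. With m = −5/4: 5x + 4y = −42.

4x + 5y = 33 and 5x + 4y = −42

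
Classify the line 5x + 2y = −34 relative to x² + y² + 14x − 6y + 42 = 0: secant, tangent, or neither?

Centre (−7, 3), r² = 16. Distance² from centre to line = (5)²/29 = 25/29.
Since d² < r², the line cuts the circle twice.

secant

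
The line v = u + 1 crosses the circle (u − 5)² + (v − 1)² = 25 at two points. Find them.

Express v = u + 1 and substitute into the circle:
2u² − 10u = 0  ⟹  u² − 5u = 0
u = 5 or u = 0, giving (5, 6) and (0, 1).

(0, 1) and (5, 6)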